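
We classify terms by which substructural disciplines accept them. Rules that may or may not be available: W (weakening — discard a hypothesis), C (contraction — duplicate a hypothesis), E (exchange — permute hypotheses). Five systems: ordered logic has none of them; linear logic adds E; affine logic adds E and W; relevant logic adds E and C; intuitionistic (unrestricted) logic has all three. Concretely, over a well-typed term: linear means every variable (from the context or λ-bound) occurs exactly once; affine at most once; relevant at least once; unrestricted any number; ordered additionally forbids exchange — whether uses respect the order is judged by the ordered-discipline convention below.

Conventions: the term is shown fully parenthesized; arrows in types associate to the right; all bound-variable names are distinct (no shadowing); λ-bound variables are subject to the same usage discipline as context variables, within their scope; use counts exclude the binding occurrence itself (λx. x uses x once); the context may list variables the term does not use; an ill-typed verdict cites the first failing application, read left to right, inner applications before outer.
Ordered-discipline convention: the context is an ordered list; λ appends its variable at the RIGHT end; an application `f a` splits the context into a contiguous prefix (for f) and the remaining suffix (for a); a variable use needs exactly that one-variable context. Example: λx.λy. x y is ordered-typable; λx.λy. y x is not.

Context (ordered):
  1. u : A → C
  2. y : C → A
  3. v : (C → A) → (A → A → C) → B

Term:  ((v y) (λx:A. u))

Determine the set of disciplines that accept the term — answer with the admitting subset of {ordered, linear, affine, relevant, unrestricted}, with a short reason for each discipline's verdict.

admitting disciplines: affine, unrestricted
variable uses: u: 1, y: 1, v: 1, x (bound): 0
use order (left to right): v, y, u
typing: ✓ — B
ordered: ✗ — x left unused
linear: ✗ — x left unused
affine: ✓ — u, y, v, x: no repeats, contraction unneeded
relevant: ✗ — x left unused
unrestricted: ✓ — simply typable at B; W, C, E all held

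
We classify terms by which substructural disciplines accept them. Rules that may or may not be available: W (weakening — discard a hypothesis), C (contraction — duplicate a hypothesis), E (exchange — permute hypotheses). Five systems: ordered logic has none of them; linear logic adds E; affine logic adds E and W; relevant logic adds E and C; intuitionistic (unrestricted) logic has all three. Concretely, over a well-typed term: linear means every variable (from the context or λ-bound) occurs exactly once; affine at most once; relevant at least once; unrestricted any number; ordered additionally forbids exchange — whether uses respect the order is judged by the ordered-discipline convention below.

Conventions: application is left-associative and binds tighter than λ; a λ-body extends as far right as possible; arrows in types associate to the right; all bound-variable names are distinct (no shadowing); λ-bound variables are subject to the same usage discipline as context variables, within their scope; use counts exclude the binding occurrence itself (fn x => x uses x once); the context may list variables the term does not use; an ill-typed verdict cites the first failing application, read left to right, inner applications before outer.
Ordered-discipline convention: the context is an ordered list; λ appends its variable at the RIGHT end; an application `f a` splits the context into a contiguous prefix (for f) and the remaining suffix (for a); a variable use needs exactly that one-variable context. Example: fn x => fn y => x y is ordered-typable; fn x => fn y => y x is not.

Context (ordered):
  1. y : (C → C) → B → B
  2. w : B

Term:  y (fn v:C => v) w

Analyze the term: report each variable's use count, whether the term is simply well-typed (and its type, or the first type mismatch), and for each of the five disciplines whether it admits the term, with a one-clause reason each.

usage: y: 1; w: 1; v (λ-bound): 1
uses in reading order: y, v, w
typing: well-typed at B
ordered ✓ (y, w, v: once each, no exchange needed)
linear ✓ (each of y, w, v used exactly once)
affine ✓ (none of y, w, v used more than once)
relevant ✓ (y, w, v: all used, weakening unneeded)
unrestricted ✓ (typability at B is all that's needed)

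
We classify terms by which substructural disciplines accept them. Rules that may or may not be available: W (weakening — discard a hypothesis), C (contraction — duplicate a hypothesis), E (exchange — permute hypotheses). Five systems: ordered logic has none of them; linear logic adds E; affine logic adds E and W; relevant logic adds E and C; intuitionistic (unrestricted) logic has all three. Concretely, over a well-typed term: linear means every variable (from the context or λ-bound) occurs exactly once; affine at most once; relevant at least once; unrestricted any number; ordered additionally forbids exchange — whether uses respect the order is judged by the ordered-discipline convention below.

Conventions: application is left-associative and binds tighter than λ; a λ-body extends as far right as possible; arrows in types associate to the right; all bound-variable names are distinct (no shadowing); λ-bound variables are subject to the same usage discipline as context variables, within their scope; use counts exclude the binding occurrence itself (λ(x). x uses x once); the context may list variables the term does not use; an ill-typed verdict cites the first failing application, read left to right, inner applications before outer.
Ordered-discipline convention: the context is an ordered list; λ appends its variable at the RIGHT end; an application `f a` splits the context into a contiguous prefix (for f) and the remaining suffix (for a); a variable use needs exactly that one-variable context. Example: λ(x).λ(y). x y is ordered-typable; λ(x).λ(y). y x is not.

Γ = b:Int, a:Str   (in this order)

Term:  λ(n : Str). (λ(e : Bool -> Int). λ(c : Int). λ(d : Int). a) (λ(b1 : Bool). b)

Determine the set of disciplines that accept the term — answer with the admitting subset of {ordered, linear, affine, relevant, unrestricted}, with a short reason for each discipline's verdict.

admitted in: affine, unrestricted
variable uses: b: 1; a: 1; n (λ-bound): 0; e (λ-bound): 0; c (λ-bound): 0; d (λ-bound): 0; b1 (λ-bound): 0
use order (left to right): a, b
typing: the term checks, with type Str -> Int -> Int -> Str
ordered: ✗ — needs weakening: n, e, c, d, b1 unused
linear: ✗ — needs weakening: n, e, c, d, b1 unused
affine: ✓ — none of b, a, n, e, c, d, b1 used more than once
relevant: ✗ — needs weakening: n, e, c, d, b1 unused
unrestricted: ✓ — type-checks (Str -> Int -> Int -> Str) and nothing is barred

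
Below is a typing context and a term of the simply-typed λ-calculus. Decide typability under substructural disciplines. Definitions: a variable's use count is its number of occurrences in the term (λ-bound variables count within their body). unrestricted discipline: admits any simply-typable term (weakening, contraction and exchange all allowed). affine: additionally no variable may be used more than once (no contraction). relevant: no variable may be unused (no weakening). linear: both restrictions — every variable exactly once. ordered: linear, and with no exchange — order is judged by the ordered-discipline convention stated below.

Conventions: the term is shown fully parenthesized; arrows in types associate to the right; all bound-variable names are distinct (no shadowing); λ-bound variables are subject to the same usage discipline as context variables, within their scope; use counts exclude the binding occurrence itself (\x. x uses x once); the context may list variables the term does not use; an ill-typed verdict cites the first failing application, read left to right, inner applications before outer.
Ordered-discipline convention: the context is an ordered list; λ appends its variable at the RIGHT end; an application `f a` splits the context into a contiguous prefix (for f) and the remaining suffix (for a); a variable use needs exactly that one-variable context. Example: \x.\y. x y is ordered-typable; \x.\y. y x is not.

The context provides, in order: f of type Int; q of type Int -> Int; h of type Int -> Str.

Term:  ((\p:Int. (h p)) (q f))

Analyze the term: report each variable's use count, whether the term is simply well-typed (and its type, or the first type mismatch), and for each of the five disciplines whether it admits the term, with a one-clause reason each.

variable uses: f: 1×; q: 1×; h: 1×; p (λ-bound): 1×
uses in reading order: h, p, q, f
typing: well-typed at Str
ordered ✗ (needs exchange: uses follow h, p, q, f)
linear ✓ (exactly-once usage across f, q, h, p)
affine ✓ (at most one use each (f, q, h, p))
relevant ✓ (every one of f, q, h, p appears)
unrestricted ✓ (type-checks (Str) and nothing is barred)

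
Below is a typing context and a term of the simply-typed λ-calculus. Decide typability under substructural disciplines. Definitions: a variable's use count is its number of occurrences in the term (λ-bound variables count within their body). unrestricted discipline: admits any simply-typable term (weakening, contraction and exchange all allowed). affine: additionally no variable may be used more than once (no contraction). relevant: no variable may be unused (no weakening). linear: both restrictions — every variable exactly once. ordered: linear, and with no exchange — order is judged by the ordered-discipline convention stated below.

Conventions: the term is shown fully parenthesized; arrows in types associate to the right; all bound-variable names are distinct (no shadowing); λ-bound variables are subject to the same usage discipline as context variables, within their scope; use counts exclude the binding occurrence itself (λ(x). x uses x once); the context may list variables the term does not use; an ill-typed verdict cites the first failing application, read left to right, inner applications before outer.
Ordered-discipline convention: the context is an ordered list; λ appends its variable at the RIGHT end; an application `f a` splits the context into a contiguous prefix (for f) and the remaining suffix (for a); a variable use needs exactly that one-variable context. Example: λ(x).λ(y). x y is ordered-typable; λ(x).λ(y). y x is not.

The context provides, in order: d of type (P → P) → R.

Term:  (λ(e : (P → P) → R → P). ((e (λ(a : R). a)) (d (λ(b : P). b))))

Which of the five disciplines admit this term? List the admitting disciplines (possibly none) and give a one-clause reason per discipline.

accepted by: none
use counts: d: 1, e (bound): 1, a (bound): 1, b (bound): 1
uses in reading order: e, a, d, b
typing: ill-typed: a function awaiting P → P gets R → R
ordered: ✗, fails simple typing
linear: ✗, a type mismatch blocks all five
affine: ✗, the type mismatch rejects it
relevant: ✗, not simply typable
unrestricted: ✗, fails simple typing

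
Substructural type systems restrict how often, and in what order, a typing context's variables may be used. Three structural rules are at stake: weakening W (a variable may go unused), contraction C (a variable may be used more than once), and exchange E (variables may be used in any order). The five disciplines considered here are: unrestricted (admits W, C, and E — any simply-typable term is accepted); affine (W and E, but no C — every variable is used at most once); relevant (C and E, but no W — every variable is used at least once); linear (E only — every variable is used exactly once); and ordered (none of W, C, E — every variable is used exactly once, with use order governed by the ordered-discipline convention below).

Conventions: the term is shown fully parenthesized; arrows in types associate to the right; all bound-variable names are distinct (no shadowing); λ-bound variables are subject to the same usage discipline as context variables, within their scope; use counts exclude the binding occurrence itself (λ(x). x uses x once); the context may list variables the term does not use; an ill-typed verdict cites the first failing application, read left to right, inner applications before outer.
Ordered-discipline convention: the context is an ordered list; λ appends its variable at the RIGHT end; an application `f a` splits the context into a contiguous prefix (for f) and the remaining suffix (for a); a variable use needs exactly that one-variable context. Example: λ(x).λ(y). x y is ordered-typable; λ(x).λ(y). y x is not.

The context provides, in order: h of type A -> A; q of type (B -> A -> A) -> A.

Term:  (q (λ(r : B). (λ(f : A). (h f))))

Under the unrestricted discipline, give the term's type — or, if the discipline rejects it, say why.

term : A
counts: h ×1, q ×1, r (λ-bound) ×0, f (λ-bound) ×1
uses in reading order: q, h, f
typing: ✓ — A
across the five disciplines: ordered ✗; linear ✗; affine ✓; relevant ✗; unrestricted ✓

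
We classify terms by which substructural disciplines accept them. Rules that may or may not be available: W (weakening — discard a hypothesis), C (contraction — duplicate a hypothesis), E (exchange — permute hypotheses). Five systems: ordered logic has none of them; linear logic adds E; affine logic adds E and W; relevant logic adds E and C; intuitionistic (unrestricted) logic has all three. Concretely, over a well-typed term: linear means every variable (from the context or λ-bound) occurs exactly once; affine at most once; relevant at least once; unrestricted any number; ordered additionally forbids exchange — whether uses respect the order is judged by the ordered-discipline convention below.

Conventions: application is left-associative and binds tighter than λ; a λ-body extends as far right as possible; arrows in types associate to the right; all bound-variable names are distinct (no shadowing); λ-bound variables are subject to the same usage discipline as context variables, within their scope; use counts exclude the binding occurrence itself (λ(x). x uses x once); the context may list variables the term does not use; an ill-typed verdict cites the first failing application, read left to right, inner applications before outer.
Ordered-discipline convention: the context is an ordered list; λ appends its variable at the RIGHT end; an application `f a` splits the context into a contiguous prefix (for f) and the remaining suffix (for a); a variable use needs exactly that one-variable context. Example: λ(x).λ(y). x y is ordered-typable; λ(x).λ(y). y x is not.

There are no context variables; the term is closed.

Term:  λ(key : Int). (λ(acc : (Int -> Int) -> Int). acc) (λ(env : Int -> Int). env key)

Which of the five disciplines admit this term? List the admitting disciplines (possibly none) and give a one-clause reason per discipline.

admitted by: linear, affine, relevant, unrestricted
use counts: key [bound]: 1; acc [bound]: 1; env [bound]: 1
use order (left to right): acc, env, key
typing: the term checks, with type Int -> (Int -> Int) -> Int
ordered ✗ (use order acc, env, key needs exchange)
linear ✓ (key, acc, env: one use apiece)
affine ✓ (at most one use each (key, acc, env))
relevant ✓ (at least one use each (key, acc, env))
unrestricted ✓ (type-checks (Int -> (Int -> Int) -> Int) and nothing is barred)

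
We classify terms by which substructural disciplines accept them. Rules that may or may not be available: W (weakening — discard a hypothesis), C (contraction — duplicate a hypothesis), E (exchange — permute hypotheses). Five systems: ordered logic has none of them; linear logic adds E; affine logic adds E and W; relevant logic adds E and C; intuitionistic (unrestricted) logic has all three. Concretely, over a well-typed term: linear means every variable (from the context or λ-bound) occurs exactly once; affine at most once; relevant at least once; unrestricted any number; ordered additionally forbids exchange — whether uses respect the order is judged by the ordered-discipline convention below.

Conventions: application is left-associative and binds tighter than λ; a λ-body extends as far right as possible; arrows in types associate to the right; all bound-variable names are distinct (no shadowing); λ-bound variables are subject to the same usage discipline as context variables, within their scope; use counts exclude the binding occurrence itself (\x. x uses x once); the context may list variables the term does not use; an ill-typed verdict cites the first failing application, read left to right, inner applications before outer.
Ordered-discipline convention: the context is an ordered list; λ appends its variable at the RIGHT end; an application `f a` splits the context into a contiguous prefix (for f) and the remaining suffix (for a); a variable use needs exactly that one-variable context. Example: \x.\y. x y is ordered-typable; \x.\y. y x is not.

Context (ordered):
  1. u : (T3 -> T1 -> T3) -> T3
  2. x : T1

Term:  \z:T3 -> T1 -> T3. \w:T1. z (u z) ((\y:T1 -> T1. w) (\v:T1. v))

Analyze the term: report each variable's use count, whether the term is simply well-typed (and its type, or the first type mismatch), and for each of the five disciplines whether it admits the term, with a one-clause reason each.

variable uses: u=1, x=0, z [bound]=2, w [bound]=1, y [bound]=0, v [bound]=1
left-to-right use order: z, u, z, w, v
typing: ✓ — (T3 -> T1 -> T3) -> T1 -> T3
ordered ✗ (needs contraction — z ×2; needs weakening: x, y unused)
linear ✗ (needs contraction — z ×2; needs weakening: x, y unused)
affine ✗ (needs contraction — z ×2)
relevant ✗ (needs weakening: x, y unused)
unrestricted ✓ (type-checks ((T3 -> T1 -> T3) -> T1 -> T3) and nothing is barred)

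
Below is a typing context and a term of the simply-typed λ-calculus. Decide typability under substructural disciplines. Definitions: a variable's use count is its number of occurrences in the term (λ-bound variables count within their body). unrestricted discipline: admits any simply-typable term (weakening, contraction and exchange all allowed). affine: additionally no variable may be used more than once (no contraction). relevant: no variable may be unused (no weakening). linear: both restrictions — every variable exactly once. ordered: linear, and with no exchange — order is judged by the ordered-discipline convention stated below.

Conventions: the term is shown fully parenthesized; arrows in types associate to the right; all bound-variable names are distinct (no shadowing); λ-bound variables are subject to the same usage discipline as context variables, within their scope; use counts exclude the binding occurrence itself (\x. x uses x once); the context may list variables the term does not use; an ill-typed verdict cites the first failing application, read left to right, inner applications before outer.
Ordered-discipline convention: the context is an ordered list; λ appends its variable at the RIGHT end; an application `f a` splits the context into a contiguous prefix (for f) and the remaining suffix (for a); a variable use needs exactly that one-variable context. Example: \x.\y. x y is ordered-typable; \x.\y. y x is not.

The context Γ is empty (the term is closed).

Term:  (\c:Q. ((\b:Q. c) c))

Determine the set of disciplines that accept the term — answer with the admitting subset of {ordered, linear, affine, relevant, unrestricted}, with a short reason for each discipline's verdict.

admitting disciplines: unrestricted
usage: c (λ-bound)=2; b (λ-bound)=0
left-to-right use order: c, c
typing: well-typed — term : Q → Q
ordered: ✗ — needs contraction — c ×2; unused: b — weakening required
linear: ✗ — needs contraction — c ×2; unused: b — weakening required
affine: ✗ — needs contraction — c ×2
relevant: ✗ — unused: b — weakening required
unrestricted: ✓ — typability at Q → Q is all that's needed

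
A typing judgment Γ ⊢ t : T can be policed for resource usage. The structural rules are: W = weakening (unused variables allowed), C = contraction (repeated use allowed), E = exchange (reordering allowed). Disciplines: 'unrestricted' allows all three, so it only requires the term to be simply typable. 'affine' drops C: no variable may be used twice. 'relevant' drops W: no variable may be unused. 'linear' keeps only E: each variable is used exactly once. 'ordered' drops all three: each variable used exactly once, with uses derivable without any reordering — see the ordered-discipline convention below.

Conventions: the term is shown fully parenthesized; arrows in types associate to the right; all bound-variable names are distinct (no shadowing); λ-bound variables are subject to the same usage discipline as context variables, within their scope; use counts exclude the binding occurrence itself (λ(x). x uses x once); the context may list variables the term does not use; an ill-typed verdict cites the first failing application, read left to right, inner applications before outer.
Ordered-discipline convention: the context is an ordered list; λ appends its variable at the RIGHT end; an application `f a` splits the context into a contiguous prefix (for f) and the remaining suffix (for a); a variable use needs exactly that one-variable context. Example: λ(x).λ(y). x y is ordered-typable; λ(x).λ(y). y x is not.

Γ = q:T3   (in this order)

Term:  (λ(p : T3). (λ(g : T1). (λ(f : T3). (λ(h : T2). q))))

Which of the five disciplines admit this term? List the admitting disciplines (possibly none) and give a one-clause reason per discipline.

admitted in: affine, unrestricted
usage: q ×1, p (bound) ×0, g (bound) ×0, f (bound) ×0, h (bound) ×0
order of uses: q
typing: well-typed at T3 -> T1 -> T3 -> T2 -> T3
ordered ✗ (p, g, f, h left unused)
linear ✗ (p, g, f, h left unused)
affine ✓ (none of q, p, g, f, h used more than once)
relevant ✗ (p, g, f, h left unused)
unrestricted ✓ (typability at T3 -> T1 -> T3 -> T2 -> T3 is all that's needed)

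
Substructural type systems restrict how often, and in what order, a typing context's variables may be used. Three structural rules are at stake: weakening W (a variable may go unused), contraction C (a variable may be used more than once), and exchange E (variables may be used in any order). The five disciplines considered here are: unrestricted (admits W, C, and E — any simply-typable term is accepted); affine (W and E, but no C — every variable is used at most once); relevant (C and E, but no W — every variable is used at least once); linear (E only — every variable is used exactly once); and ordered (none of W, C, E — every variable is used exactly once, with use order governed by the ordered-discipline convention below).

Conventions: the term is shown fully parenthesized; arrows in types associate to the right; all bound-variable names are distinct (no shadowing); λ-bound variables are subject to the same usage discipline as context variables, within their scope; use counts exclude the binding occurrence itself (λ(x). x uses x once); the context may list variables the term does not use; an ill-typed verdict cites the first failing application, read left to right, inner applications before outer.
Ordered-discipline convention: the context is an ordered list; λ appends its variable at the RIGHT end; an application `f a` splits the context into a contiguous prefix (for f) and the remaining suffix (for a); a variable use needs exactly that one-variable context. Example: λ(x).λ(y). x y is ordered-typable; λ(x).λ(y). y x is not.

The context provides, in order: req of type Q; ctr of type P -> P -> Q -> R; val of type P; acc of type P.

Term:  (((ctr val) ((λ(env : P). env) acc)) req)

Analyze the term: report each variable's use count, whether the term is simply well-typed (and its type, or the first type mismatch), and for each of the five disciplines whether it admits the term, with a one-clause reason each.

usage: req: 1; ctr: 1; val: 1; acc: 1; env [bound]: 1
uses in reading order: ctr, val, env, acc, req
typing: ✓ — R
ordered ✗ (no ordered split (uses run ctr, val, env, acc, req))
linear ✓ (each of req, ctr, val, acc, env used exactly once)
affine ✓ (no duplicate uses among req, ctr, val, acc, env)
relevant ✓ (at least one use each (req, ctr, val, acc, env))
unrestricted ✓ (simply typable at R; W, C, E all held)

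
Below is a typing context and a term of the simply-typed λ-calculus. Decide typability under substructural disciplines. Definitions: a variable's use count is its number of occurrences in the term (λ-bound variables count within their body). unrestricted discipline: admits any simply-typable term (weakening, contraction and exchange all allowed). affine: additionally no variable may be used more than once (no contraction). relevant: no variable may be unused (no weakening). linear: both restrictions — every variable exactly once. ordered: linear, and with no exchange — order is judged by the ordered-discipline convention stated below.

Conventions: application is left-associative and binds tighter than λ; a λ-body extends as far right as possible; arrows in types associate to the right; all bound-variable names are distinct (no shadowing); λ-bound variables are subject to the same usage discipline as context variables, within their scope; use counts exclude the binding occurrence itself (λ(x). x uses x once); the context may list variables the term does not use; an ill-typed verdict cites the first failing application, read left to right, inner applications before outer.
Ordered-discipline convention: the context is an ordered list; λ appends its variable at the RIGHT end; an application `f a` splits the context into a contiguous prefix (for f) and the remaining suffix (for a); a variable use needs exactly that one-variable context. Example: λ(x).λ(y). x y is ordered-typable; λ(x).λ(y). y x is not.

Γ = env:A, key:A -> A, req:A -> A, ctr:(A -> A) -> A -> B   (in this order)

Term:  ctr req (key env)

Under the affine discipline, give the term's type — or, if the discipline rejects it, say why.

term : B
usage: env ×1; key ×1; req ×1; ctr ×1
left-to-right use order: ctr, req, key, env
typing: ✓ — B
all disciplines: ordered ✗ | linear ✓ | affine ✓ | relevant ✓ | unrestricted ✓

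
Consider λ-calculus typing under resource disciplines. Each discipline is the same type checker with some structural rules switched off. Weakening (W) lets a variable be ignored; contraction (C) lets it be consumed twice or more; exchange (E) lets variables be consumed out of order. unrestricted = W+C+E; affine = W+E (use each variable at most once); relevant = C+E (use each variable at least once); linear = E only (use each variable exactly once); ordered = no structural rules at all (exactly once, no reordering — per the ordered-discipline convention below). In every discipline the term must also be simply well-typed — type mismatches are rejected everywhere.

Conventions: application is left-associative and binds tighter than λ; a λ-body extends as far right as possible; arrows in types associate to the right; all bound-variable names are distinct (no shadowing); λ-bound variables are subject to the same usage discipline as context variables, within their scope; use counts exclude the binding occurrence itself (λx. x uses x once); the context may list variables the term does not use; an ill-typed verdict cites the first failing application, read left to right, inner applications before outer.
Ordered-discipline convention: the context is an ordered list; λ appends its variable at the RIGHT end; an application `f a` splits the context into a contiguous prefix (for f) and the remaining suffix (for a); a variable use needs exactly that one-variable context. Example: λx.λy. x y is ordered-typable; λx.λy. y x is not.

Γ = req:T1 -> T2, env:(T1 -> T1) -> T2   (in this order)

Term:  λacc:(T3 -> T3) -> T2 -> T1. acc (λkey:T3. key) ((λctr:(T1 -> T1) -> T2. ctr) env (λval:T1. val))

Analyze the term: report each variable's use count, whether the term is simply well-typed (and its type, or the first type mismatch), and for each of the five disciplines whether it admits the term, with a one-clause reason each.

variable uses: req: 0; env: 1; acc [bound]: 1; key [bound]: 1; ctr [bound]: 1; val [bound]: 1
uses in reading order: acc, key, ctr, env, val
typing: the term checks, with type ((T3 -> T3) -> T2 -> T1) -> T1
ordered: ✗ — unused: req — weakening required
linear: ✗ — unused: req — weakening required
affine: ✓ — no duplicate uses among req, env, acc, key, ctr, val
relevant: ✗ — unused: req — weakening required
unrestricted: ✓ — simply typable at ((T3 -> T3) -> T2 -> T1) -> T1; W, C, E all held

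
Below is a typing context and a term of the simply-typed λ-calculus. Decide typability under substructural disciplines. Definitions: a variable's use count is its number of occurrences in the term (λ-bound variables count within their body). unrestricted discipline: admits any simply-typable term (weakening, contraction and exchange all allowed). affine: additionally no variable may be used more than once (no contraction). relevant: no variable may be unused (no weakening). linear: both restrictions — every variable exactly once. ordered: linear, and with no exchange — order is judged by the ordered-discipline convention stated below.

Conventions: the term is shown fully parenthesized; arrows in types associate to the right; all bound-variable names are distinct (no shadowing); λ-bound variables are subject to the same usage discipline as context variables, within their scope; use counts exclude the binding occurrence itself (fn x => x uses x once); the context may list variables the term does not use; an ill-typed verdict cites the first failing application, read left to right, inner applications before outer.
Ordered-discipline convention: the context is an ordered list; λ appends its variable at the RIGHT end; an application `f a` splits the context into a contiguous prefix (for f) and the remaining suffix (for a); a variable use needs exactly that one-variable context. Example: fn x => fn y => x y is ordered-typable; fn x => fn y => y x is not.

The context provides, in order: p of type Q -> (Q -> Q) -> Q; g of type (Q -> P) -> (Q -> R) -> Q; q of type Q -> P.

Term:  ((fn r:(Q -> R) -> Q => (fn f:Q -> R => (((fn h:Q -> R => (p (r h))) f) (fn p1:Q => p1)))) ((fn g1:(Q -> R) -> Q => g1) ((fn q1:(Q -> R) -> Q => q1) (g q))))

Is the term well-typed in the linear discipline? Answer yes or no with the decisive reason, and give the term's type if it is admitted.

yes — exactly-once usage across p, g, q, r, f, h, p1, g1, q1; term : (Q -> R) -> Q
variable uses: p: 1, g: 1, q: 1, r (λ-bound): 1, f (λ-bound): 1, h (λ-bound): 1, p1 (λ-bound): 1, g1 (λ-bound): 1, q1 (λ-bound): 1
use order (left to right): p, r, h, f, p1, g1, q1, g, q
typing: well-typed at (Q -> R) -> Q
per-discipline verdicts: ordered ✓ | linear ✓ | affine ✓ | relevant ✓ | unrestricted ✓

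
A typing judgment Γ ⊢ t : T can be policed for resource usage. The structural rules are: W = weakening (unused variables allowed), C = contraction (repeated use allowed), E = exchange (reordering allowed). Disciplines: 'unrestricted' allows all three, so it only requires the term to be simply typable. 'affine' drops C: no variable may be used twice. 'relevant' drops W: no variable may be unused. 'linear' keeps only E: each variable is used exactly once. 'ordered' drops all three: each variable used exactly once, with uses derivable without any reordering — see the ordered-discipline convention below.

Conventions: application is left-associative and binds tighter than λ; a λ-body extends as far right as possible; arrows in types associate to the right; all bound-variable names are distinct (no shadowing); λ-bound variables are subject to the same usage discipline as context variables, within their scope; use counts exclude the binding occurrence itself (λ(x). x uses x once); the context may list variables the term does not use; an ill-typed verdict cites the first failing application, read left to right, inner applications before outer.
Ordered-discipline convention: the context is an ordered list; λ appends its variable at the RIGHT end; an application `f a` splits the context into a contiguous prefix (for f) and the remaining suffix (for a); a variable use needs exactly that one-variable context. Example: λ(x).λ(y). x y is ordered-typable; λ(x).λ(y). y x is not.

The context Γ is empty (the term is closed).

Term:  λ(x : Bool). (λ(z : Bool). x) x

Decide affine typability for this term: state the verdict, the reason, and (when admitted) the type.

no — needs contraction — x ×2
variable uses: x (λ-bound): 2, z (λ-bound): 0
left-to-right use order: x, x
typing: well-typed — term : Bool → Bool
across the five disciplines: ordered ✗ | linear ✗ | affine ✗ | relevant ✗ | unrestricted ✓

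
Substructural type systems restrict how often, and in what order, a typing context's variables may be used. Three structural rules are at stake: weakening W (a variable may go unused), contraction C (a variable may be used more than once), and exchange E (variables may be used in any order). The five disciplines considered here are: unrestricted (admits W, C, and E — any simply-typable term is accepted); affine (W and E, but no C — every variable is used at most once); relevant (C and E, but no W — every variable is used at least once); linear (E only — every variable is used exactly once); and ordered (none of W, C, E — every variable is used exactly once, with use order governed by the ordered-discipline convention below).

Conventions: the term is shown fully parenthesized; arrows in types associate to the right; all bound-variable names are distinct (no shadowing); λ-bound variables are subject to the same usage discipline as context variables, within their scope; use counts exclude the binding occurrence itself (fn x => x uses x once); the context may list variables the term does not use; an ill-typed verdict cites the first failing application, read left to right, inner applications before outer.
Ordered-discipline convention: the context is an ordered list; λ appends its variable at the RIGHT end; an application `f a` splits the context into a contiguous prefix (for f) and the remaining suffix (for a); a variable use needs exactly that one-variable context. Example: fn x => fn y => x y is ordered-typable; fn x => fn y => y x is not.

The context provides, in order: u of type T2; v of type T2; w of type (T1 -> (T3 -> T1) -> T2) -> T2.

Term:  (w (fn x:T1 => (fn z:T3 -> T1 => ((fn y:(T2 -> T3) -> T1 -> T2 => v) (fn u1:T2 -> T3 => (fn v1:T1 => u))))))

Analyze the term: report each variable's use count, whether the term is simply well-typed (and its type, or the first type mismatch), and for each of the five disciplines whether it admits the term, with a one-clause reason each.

variable uses: u ×1; v ×1; w ×1; x [bound] ×0; z [bound] ×0; y [bound] ×0; u1 [bound] ×0; v1 [bound] ×0
uses in reading order: w, v, u
typing: well-typed at T2
ordered: ✗ — x, z, y, u1, v1 left unused
linear: ✗ — x, z, y, u1, v1 left unused
affine: ✓ — u, v, w, x, z, y, u1, v1: no repeats, contraction unneeded
relevant: ✗ — x, z, y, u1, v1 left unused
unrestricted: ✓ — type-checks (T2) and nothing is barred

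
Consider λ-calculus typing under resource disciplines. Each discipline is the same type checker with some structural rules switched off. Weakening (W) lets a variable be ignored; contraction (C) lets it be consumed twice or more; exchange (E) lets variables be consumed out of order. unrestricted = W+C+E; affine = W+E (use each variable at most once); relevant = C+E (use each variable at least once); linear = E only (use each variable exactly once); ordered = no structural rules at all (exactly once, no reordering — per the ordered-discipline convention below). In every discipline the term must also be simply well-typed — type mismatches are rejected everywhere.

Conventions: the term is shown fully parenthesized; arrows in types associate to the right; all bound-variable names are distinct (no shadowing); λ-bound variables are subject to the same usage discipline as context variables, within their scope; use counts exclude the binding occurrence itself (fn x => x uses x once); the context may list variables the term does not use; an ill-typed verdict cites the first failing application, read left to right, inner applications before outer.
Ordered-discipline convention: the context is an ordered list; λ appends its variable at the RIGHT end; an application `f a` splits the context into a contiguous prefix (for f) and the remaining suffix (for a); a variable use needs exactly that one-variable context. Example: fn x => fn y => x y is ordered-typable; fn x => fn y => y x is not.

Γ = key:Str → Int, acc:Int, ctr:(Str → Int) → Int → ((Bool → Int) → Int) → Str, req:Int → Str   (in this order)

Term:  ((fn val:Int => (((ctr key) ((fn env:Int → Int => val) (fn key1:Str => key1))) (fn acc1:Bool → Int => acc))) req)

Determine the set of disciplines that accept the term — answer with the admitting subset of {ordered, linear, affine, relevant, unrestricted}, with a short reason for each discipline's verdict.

admitted by: none
usage: key: 1, acc: 1, ctr: 1, req: 1, val (λ-bound): 1, env (λ-bound): 0, key1 (λ-bound): 1, acc1 (λ-bound): 0
left-to-right use order: ctr, key, val, key1, acc, req
typing: ill-typed: an application expects Int → Int but receives Str → Str
ordered ✗ (fails simple typing)
linear ✗ (a type mismatch blocks all five)
affine ✗ (the type mismatch rejects it)
relevant ✗ (not simply typable)
unrestricted ✗ (fails simple typing)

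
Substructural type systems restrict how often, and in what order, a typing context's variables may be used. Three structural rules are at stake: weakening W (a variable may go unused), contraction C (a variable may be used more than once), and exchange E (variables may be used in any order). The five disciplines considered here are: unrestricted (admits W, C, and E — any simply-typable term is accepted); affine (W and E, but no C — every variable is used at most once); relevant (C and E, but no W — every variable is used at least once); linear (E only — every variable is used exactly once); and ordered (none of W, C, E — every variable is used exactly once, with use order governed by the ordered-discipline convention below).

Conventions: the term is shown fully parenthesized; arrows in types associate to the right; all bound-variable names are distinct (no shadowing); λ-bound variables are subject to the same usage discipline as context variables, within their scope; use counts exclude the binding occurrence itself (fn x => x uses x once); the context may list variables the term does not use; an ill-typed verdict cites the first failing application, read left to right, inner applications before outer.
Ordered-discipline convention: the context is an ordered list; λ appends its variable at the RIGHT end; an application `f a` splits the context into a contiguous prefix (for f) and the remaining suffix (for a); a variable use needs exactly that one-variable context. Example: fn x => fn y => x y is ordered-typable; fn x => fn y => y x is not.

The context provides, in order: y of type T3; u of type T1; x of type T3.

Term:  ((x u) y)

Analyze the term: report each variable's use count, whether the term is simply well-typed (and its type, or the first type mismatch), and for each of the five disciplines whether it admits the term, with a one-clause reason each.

use counts: y: 1×, u: 1×, x: 1×
use order (left to right): x, u, y
typing: ill-typed: non-arrow in function slot: T3
ordered: ✗ — a type mismatch blocks all five
linear: ✗ — the type mismatch rejects it
affine: ✗ — not simply typable
relevant: ✗ — fails simple typing
unrestricted: ✗ — a type mismatch blocks all five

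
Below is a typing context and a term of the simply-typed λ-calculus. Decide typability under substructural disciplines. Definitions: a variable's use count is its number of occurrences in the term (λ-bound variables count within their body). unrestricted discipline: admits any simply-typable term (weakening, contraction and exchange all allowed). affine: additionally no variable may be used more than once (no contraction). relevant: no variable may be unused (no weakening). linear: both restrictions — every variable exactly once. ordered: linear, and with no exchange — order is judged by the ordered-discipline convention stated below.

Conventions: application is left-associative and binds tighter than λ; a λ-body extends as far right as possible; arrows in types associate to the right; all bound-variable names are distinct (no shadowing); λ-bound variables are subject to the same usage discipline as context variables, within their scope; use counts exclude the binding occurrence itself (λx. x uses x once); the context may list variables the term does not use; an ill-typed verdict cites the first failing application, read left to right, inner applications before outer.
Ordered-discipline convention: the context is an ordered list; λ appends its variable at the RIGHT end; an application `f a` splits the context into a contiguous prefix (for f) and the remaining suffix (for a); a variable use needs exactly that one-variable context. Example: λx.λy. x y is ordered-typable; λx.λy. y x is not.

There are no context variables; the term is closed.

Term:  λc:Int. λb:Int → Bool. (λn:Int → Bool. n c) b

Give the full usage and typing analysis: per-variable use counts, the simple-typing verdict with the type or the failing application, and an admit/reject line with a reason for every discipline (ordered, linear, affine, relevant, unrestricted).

counts: c (bound): 1×; b (bound): 1×; n (bound): 1×
use order (left to right): n, c, b
typing: the term checks, with type Int → (Int → Bool) → Bool
ordered: ✗ — needs exchange: uses follow n, c, b
linear: ✓ — exactly-once usage across c, b, n
affine: ✓ — no duplicate uses among c, b, n
relevant: ✓ — at least one use each (c, b, n)
unrestricted: ✓ — well-typed at Int → (Int → Bool) → Bool; no restrictions here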